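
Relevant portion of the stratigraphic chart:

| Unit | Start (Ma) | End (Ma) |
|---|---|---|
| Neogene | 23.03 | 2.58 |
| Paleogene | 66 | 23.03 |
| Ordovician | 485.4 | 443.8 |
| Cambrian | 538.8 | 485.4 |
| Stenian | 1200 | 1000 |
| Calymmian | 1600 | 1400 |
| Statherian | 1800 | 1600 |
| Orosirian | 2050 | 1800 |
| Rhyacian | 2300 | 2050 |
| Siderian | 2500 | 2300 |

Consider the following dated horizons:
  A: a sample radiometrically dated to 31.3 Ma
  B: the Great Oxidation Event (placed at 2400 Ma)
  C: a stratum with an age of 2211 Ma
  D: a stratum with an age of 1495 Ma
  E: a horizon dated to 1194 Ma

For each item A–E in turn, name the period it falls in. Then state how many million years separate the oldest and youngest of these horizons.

A: 31.3 Ma lies in 66–23.03 Ma, so Paleogene.
B: 2400 Ma lies in 2500–2300 Ma, so Siderian.
C: 2211 Ma lies in 2300–2050 Ma, so Rhyacian.
D: 1495 Ma lies in 1600–1400 Ma, so Calymmian.
E: 1194 Ma lies in 1200–1000 Ma, so Stenian.
Oldest = 2400 Ma, youngest = 31.3 Ma → span 2368.7 Myr.

A — Paleogene; B — Siderian; C — Rhyacian; D — Calymmian; E — Stenian; span 2368.7 million years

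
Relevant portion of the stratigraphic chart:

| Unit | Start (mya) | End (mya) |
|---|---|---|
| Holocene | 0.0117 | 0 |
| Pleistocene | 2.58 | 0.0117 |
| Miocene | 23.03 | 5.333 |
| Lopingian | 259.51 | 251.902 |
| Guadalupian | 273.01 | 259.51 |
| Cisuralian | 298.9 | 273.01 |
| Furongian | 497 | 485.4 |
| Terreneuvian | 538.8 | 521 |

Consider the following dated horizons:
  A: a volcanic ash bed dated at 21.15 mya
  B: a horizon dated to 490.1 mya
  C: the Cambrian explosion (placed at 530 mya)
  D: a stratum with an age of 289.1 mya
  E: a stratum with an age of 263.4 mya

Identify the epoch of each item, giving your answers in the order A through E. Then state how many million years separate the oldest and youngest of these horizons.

A — Miocene; B — Furongian; C — Terreneuvian; D — Cisuralian; E — Guadalupian; span 508.85 million years

A: 21.15 Ma lies in 23.03–5.333 Ma, so Miocene.
B: 490.1 Ma lies in 497–485.4 Ma, so Furongian.
C: 530 Ma lies in 538.8–521 Ma, so Terreneuvian.
D: 289.1 Ma lies in 298.9–273.01 Ma, so Cisuralian.
E: 263.4 Ma lies in 273.01–259.51 Ma, so Guadalupian.
Oldest = 530 Ma, youngest = 21.15 Ma → span 508.85 Myr.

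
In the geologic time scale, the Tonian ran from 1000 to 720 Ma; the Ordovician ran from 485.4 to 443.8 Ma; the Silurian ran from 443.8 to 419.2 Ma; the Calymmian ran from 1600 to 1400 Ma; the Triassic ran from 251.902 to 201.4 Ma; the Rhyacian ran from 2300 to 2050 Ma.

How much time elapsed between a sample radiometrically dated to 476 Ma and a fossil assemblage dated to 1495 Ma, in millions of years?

1019 million years

1495 − 476 = 1019 million years.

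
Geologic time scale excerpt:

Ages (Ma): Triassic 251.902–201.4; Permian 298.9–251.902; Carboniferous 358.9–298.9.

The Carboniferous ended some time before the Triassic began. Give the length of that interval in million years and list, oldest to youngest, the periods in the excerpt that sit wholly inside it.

46.998 million years; Permian

End of Carboniferous = 298.9 Ma; start of Triassic = 251.902 Ma.
Gap = 298.9 − 251.902 = 46.998 Myr.
Periods wholly inside 298.9–251.902 Ma: Permian (298.9–251.902).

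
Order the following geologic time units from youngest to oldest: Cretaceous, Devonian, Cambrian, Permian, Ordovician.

Group by era (each group listed oldest first) — Paleozoic: Cambrian, Ordovician, Devonian, Permian; Mesozoic: Cretaceous. The eras run Paleozoic → Mesozoic → Cenozoic. Concatenating the groups in that era order and then reversing gives youngest to oldest.

Cretaceous, Permian, Devonian, Ordovician, Cambrian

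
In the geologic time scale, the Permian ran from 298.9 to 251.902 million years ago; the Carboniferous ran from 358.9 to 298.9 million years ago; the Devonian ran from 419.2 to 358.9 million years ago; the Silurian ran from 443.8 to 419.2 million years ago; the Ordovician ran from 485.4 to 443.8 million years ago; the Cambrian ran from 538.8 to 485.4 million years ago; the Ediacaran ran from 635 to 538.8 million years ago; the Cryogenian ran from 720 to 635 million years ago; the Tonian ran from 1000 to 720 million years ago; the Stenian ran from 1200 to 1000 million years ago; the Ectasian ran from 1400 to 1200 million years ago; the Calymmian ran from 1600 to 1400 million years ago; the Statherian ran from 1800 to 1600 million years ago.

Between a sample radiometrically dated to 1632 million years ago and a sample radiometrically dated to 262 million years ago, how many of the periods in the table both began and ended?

11

1632 Ma sits inside the Statherian (1800–1600) and 262 Ma inside the Permian (298.9–251.902); neither of those is wholly between the two dates.
The listed periods lying completely between them are Calymmian, Ectasian, Stenian, Tonian, Cryogenian, Ediacaran, Cambrian, Ordovician, Silurian, Devonian, Carboniferous — 11 in all.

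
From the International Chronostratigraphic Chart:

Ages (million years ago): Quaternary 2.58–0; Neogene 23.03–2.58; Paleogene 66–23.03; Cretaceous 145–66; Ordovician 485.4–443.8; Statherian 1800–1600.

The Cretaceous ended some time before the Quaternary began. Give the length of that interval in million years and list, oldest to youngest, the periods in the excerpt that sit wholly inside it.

63.42 million years; Paleogene, Neogene

End of Cretaceous = 66 Ma; start of Quaternary = 2.58 Ma.
Gap = 66 − 2.58 = 63.42 Myr.
Periods wholly inside 66–2.58 Ma: Paleogene (66–23.03), Neogene (23.03–2.58).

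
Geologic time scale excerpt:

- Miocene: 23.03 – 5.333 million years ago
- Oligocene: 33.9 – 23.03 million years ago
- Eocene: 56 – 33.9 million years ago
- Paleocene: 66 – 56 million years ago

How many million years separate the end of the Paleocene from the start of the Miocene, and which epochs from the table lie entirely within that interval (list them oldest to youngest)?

End of Paleocene = 56 Ma; start of Miocene = 23.03 Ma.
Gap = 56 − 23.03 = 32.97 Myr.
Epochs wholly inside 56–23.03 Ma: Eocene (56–33.9), Oligocene (33.9–23.03).

32.97 million years; Eocene, Oligocene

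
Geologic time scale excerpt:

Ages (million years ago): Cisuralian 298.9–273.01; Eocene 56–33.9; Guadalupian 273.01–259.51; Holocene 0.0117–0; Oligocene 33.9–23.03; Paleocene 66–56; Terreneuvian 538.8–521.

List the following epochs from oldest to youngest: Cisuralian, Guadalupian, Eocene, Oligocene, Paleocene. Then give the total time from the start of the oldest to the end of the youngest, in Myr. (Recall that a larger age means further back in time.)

Start ages (Ma): Cisuralian 298.9, Guadalupian 273.01, Paleocene 66, Eocene 56, Oligocene 33.9.
Ordered oldest to youngest: Cisuralian, Guadalupian, Paleocene, Eocene, Oligocene.
Span = 298.9 − 23.03 = 275.87 Myr.

Cisuralian → Guadalupian → Paleocene → Eocene → Oligocene; total span 275.87 Myr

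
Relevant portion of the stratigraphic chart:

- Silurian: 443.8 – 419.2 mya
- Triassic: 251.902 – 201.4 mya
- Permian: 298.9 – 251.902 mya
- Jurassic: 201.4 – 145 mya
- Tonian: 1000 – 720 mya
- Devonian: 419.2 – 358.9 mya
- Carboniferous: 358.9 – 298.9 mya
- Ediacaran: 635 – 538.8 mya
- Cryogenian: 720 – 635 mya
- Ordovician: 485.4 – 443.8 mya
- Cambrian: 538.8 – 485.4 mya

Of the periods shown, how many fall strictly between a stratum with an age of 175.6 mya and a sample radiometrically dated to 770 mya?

770 Ma sits inside the Tonian (1000–720) and 175.6 Ma inside the Jurassic (201.4–145); neither of those is wholly between the two dates.
The listed periods lying completely between them are Cryogenian, Ediacaran, Cambrian, Ordovician, Silurian, Devonian, Carboniferous, Permian, Triassic — 9 in all.

9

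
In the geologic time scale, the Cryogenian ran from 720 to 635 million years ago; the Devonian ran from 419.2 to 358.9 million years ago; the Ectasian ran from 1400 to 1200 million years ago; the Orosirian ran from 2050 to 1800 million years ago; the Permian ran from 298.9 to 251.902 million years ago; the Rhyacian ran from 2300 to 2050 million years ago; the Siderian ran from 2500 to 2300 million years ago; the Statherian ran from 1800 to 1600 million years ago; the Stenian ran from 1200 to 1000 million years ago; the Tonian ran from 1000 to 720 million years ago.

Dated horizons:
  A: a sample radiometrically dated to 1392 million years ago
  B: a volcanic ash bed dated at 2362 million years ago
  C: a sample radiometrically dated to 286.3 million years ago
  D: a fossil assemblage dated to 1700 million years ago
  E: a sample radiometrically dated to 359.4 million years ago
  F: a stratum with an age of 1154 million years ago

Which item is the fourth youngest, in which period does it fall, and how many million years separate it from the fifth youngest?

A, in the Ectasian; 308 million years to D

Sorted youngest-first by Ma: C (286.3), E (359.4), F (1154), A (1392), D (1700), B (2362).
The fourth youngest is A at 1392 Ma, which lies in 1400–1200 Ma: the Ectasian.
The fifth youngest is D at 1700 Ma; separation = |1392 − 1700| = 308 Myr.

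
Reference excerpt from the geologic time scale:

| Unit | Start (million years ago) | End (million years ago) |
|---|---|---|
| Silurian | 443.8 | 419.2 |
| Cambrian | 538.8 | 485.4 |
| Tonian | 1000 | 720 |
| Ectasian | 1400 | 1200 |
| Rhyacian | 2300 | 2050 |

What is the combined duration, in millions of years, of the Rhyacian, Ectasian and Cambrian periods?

503.4 million years

Duration is start − end for each: (2300 − 2050) + (1400 − 1200) + (538.8 − 485.4).
That is 250 + 200 + 53.4, which totals 503.4 million years.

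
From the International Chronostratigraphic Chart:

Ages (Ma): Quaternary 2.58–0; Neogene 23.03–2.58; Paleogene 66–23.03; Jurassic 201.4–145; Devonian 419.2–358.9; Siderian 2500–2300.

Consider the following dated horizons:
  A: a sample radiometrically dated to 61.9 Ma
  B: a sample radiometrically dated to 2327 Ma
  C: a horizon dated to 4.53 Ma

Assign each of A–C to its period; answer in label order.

A — Paleogene; B — Siderian; C — Neogene

A: 61.9 Ma lies in 66–23.03 Ma, so Paleogene.
B: 2327 Ma lies in 2500–2300 Ma, so Siderian.
C: 4.53 Ma lies in 23.03–2.58 Ma, so Neogene.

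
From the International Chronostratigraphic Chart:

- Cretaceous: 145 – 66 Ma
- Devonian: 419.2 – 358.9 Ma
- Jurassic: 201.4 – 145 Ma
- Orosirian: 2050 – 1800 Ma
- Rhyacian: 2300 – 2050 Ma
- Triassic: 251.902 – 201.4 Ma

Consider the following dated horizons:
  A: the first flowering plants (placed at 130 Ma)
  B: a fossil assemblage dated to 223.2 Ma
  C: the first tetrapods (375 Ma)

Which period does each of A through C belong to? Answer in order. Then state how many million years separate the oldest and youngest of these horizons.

Match each age against the start–end ranges in the excerpt: A = 130 Ma → Cretaceous (145–66); B = 223.2 Ma → Triassic (251.902–201.4); C = 375 Ma → Devonian (419.2–358.9).
The largest age is 375 Ma and the smallest is 130 Ma; their difference is 245 Myr.

A — Cretaceous; B — Triassic; C — Devonian; span 245 million years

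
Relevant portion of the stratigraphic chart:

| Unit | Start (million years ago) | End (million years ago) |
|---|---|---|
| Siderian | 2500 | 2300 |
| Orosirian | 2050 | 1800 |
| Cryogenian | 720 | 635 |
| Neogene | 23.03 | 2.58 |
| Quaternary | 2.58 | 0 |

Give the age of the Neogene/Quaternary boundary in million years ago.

2.58 million years ago

The Neogene ends and the Quaternary begins at 2.58 million years ago.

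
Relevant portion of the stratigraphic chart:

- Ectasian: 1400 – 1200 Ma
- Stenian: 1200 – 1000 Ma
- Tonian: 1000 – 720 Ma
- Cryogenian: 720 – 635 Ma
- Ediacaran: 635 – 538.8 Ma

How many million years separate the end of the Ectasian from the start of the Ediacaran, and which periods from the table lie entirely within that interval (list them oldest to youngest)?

End of Ectasian = 1200 Ma; start of Ediacaran = 635 Ma.
Gap = 1200 − 635 = 565 Myr.
Periods wholly inside 1200–635 Ma: Stenian (1200–1000), Tonian (1000–720), Cryogenian (720–635).

565 million years; Stenian, Tonian, Cryogenian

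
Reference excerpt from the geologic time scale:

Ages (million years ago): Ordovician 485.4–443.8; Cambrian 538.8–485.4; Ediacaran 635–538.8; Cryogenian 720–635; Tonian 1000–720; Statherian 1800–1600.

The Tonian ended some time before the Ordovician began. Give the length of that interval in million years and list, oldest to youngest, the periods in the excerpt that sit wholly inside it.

End of Tonian = 720 Ma; start of Ordovician = 485.4 Ma.
Gap = 720 − 485.4 = 234.6 Myr.
Periods wholly inside 720–485.4 Ma: Cryogenian (720–635), Ediacaran (635–538.8), Cambrian (538.8–485.4).

234.6 million years; Cryogenian, Ediacaran, Cambrian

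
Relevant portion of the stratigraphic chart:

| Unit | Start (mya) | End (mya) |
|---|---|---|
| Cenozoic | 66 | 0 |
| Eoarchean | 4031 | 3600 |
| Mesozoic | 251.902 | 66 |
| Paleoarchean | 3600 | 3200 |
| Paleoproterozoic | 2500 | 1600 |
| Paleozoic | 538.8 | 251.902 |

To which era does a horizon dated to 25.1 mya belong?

25.1 Ma lies between 66 and 0 Ma, so it falls in the Cenozoic.

Cenozoic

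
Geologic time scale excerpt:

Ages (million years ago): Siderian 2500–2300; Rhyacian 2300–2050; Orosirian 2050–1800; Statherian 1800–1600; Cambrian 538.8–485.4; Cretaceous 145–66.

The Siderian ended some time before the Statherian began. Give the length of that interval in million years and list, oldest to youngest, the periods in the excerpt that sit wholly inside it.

500 million years; Rhyacian, Orosirian

The Siderian closes at 2300 Ma and the Statherian opens at 1800 Ma, so the interval is 2300 − 1800 = 500 Myr.
A period fits inside if it starts at or after 2300 Ma and ends at or before 1800 Ma; oldest first that gives Rhyacian, Orosirian.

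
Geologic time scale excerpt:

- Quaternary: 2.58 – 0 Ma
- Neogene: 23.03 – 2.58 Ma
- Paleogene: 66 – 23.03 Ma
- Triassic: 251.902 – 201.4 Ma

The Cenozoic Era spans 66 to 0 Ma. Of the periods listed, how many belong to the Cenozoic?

3

Periods inside 66–0 Ma: Paleogene, Neogene, Quaternary — 3 in total.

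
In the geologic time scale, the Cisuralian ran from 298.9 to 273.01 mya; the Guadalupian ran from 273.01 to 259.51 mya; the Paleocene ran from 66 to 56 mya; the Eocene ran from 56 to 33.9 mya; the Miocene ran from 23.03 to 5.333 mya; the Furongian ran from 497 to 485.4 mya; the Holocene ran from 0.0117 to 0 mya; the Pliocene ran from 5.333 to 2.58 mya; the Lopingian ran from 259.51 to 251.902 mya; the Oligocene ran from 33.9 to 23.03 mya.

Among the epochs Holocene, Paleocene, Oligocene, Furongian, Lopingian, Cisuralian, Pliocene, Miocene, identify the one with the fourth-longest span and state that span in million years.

Oligocene, 10.87 million years

Durations: Holocene 0.0117; Paleocene 10; Oligocene 10.87; Furongian 11.6; Lopingian 7.608; Cisuralian 25.89; Pliocene 2.753; Miocene 17.697 Myr.
Sorted longest-first: Cisuralian (25.89), Miocene (17.697), Furongian (11.6), Oligocene (10.87), Paleocene (10), Lopingian (7.608), Pliocene (2.753), Holocene (0.0117).
The fourth longest is Oligocene at 10.87 Myr.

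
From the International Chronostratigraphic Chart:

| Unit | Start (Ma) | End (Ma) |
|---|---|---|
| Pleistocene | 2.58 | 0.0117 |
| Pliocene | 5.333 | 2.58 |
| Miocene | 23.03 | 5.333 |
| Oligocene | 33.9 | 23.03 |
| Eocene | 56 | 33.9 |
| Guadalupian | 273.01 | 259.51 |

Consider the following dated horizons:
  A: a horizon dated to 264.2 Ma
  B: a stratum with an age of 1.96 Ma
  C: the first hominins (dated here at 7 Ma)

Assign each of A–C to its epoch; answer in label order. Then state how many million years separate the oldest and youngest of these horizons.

Match each age against the start–end ranges in the excerpt: A = 264.2 Ma → Guadalupian (273.01–259.51); B = 1.96 Ma → Pleistocene (2.58–0.0117); C = 7 Ma → Miocene (23.03–5.333).
The largest age is 264.2 Ma and the smallest is 1.96 Ma; their difference is 262.24 Myr.

A — Guadalupian; B — Pleistocene; C — Miocene; span 262.24 million years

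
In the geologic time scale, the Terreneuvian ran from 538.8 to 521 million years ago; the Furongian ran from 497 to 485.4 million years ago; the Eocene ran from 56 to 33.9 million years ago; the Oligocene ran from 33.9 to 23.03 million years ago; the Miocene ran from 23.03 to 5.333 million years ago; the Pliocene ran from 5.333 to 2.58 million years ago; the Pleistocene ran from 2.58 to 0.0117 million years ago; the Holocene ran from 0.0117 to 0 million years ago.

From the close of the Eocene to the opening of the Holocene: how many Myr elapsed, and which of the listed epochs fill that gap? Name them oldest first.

33.8883 million years; Oligocene, Miocene, Pliocene, Pleistocene

End of Eocene = 33.9 Ma; start of Holocene = 0.0117 Ma.
Gap = 33.9 − 0.0117 = 33.8883 Myr.
Epochs wholly inside 33.9–0.0117 Ma: Oligocene (33.9–23.03), Miocene (23.03–5.333), Pliocene (5.333–2.58), Pleistocene (2.58–0.0117).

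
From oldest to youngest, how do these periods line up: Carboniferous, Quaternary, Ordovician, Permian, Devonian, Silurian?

Group by era (each group listed oldest first) — Paleozoic: Ordovician, Silurian, Devonian, Carboniferous, Permian; Cenozoic: Quaternary. The eras run Paleozoic → Mesozoic → Cenozoic. Concatenating the groups in that era order gives oldest to youngest directly.

Ordovician, Silurian, Devonian, Carboniferous, Permian, Quaternary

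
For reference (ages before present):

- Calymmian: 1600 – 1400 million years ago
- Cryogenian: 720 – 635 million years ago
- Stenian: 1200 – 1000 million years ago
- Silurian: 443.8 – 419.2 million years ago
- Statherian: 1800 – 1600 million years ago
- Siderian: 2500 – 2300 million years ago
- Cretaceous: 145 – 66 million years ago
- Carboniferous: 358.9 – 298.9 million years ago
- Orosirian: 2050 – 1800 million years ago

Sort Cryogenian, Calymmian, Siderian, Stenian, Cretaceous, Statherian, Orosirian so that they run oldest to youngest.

Siderian, Orosirian, Statherian, Calymmian, Stenian, Cryogenian, Cretaceous

Sorting by start age (descending Ma, since larger Ma = older): Siderian start 2500, Orosirian start 2050, Statherian start 1800, Calymmian start 1600, Stenian start 1200, Cryogenian start 720, Cretaceous start 145.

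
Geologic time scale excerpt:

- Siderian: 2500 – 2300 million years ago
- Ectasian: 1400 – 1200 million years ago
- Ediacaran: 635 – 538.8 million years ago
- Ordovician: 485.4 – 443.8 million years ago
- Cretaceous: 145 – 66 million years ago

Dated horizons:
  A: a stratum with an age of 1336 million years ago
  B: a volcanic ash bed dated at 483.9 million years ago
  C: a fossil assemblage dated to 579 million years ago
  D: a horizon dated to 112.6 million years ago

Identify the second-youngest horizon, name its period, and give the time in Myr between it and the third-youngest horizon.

Sorted youngest-first by Ma: D (112.6), B (483.9), C (579), A (1336).
The second youngest is B at 483.9 Ma, which lies in 485.4–443.8 Ma: the Ordovician.
The third youngest is C at 579 Ma; separation = |483.9 − 579| = 95.1 Myr.

B, in the Ordovician; 95.1 million years to C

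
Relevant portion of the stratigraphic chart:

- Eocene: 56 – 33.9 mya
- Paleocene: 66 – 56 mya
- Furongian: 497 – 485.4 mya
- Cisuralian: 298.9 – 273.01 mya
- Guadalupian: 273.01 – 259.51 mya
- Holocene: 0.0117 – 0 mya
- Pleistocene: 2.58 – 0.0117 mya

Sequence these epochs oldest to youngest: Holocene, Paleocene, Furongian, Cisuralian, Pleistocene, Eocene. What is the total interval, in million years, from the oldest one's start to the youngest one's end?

Furongian, Cisuralian, Paleocene, Eocene, Pleistocene, Holocene; total span 497 Myr

From the excerpt: Holocene 0.0117–0; Paleocene 66–56; Furongian 497–485.4; Cisuralian 298.9–273.01; Pleistocene 2.58–0.0117; Eocene 56–33.9 (Ma).
Larger Ma is earlier, so the oldest is Furongian and the youngest is Holocene; oldest to youngest: Furongian, Cisuralian, Paleocene, Eocene, Pleistocene, Holocene.
Oldest start 497 minus youngest end 0 gives 497 Myr overall.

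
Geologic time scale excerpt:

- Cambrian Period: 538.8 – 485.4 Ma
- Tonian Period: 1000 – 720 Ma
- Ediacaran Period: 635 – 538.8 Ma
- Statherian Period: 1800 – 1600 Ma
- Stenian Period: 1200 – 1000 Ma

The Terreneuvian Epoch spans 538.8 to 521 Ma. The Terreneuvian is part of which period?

The Terreneuvian (538.8–521 Ma) lies entirely within 538.8–485.4 Ma, the Cambrian Period.

Cambrian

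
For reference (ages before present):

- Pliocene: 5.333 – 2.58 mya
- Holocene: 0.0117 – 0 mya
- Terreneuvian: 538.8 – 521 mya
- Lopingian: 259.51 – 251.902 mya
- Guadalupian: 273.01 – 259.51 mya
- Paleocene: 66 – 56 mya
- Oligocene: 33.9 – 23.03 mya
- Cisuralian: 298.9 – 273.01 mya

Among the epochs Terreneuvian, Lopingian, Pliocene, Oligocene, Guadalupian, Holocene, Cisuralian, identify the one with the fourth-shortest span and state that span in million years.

Oligocene, 10.87 million years

Durations: Terreneuvian 17.8; Lopingian 7.608; Pliocene 2.753; Oligocene 10.87; Guadalupian 13.5; Holocene 0.0117; Cisuralian 25.89 Myr.
Sorted shortest-first: Holocene (0.0117), Pliocene (2.753), Lopingian (7.608), Oligocene (10.87), Guadalupian (13.5), Terreneuvian (17.8), Cisuralian (25.89).
The fourth shortest is Oligocene at 10.87 Myr.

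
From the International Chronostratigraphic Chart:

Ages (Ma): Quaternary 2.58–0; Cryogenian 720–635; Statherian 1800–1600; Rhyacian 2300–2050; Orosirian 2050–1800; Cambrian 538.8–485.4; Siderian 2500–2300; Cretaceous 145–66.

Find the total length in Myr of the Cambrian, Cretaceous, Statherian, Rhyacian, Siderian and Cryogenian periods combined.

867.4 million years

Each duration: Cambrian = 53.4; Cretaceous = 79; Statherian = 200; Rhyacian = 250; Siderian = 200; Cryogenian = 85.
Sum: 53.4 + 79 + 200 + 250 + 200 + 85 = 867.4 Myr.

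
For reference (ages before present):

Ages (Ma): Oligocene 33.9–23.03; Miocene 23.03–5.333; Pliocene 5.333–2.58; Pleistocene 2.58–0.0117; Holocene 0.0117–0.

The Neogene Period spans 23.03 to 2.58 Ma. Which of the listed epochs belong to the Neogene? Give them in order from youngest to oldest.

Pliocene, Miocene

Epochs with both bounds inside 23.03–2.58 Ma: Pliocene (5.333–2.58), Miocene (23.03–5.333).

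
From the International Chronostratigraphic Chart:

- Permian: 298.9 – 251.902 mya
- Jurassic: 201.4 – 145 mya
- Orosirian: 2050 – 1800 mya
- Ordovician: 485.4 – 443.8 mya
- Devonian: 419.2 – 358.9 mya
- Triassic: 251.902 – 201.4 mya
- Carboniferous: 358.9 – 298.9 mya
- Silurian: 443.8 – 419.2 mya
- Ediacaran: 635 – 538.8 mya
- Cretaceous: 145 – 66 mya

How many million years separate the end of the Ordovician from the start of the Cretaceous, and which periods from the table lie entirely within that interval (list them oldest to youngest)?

End of Ordovician = 443.8 Ma; start of Cretaceous = 145 Ma.
Gap = 443.8 − 145 = 298.8 Myr.
Periods wholly inside 443.8–145 Ma: Silurian (443.8–419.2), Devonian (419.2–358.9), Carboniferous (358.9–298.9), Permian (298.9–251.902), Triassic (251.902–201.4), Jurassic (201.4–145).

298.8 million years; Silurian, Devonian, Carboniferous, Permian, Triassic, Jurassic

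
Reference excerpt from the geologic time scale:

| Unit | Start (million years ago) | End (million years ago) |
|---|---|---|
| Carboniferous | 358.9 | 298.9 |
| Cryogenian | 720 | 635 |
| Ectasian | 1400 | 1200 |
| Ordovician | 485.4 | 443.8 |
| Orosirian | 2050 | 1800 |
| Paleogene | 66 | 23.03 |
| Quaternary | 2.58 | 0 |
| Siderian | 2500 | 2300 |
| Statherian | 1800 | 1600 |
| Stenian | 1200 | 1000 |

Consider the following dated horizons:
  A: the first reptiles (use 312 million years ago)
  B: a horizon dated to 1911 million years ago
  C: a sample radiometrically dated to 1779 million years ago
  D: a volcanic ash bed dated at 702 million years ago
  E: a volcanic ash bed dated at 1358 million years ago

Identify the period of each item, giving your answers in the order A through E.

A — Carboniferous; B — Orosirian; C — Statherian; D — Cryogenian; E — Ectasian

A: 312 Ma lies in 358.9–298.9 Ma, so Carboniferous.
B: 1911 Ma lies in 2050–1800 Ma, so Orosirian.
C: 1779 Ma lies in 1800–1600 Ma, so Statherian.
D: 702 Ma lies in 720–635 Ma, so Cryogenian.
E: 1358 Ma lies in 1400–1200 Ma, so Ectasian.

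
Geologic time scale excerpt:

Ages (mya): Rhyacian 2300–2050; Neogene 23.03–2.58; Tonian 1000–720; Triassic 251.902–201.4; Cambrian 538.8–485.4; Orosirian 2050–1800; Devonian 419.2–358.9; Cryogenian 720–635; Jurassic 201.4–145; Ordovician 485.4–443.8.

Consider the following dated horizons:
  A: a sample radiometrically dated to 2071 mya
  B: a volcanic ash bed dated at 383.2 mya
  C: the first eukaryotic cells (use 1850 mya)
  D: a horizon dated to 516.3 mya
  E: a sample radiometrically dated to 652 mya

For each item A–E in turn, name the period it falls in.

A — Rhyacian; B — Devonian; C — Orosirian; D — Cambrian; E — Cryogenian

A: 2071 Ma lies in 2300–2050 Ma, so Rhyacian.
B: 383.2 Ma lies in 419.2–358.9 Ma, so Devonian.
C: 1850 Ma lies in 2050–1800 Ma, so Orosirian.
D: 516.3 Ma lies in 538.8–485.4 Ma, so Cambrian.
E: 652 Ma lies in 720–635 Ma, so Cryogenian.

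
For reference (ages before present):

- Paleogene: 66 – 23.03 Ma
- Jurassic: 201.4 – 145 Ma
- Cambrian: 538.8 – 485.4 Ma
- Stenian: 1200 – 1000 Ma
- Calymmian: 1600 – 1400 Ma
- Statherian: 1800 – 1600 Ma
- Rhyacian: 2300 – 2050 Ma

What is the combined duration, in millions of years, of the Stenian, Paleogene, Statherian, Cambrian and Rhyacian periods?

Duration is start − end for each: (1200 − 1000) + (66 − 23.03) + (1800 − 1600) + (538.8 − 485.4) + (2300 − 2050).
That is 200 + 42.97 + 200 + 53.4 + 250, which totals 746.37 million years.

746.37 million years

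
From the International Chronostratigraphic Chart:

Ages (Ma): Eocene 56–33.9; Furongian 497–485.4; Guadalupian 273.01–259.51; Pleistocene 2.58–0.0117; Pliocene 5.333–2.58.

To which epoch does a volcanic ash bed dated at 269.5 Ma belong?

269.5 Ma lies between 273.01 and 259.51 Ma, so it falls in the Guadalupian.

Guadalupian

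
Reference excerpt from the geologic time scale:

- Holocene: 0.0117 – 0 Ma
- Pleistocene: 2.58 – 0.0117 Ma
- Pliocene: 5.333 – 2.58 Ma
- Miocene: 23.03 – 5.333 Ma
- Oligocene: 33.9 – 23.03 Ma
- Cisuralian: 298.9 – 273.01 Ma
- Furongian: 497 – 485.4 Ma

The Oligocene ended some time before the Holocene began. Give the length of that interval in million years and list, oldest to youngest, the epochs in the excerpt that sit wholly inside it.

End of Oligocene = 23.03 Ma; start of Holocene = 0.0117 Ma.
Gap = 23.03 − 0.0117 = 23.0183 Myr.
Epochs wholly inside 23.03–0.0117 Ma: Miocene (23.03–5.333), Pliocene (5.333–2.58), Pleistocene (2.58–0.0117).

23.0183 million years; Miocene, Pliocene, Pleistocene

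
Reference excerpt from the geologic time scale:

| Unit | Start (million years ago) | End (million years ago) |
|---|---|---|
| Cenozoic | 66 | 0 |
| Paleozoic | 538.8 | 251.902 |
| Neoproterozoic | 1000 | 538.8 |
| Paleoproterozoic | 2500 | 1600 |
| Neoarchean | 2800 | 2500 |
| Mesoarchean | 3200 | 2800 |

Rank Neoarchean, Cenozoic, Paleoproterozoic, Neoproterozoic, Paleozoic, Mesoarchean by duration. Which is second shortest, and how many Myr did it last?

Paleozoic, 286.898 million years

Durations: Neoarchean 300; Cenozoic 66; Paleoproterozoic 900; Neoproterozoic 461.2; Paleozoic 286.898; Mesoarchean 400 Myr.
Sorted shortest-first: Cenozoic (66), Paleozoic (286.898), Neoarchean (300), Mesoarchean (400), Neoproterozoic (461.2), Paleoproterozoic (900).
The second shortest is Paleozoic at 286.898 Myr.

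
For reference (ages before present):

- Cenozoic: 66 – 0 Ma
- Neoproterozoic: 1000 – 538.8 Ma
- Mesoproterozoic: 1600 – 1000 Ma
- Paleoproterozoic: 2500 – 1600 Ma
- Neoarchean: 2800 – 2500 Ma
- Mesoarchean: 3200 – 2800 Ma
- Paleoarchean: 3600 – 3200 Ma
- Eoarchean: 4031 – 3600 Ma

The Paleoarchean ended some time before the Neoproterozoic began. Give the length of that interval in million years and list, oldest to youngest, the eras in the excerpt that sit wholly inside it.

2200 million years; Mesoarchean, Neoarchean, Paleoproterozoic, Mesoproterozoic

The Paleoarchean closes at 3200 Ma and the Neoproterozoic opens at 1000 Ma, so the interval is 3200 − 1000 = 2200 Myr.
An era fits inside if it starts at or after 3200 Ma and ends at or before 1000 Ma; oldest first that gives Mesoarchean, Neoarchean, Paleoproterozoic, Mesoproterozoic.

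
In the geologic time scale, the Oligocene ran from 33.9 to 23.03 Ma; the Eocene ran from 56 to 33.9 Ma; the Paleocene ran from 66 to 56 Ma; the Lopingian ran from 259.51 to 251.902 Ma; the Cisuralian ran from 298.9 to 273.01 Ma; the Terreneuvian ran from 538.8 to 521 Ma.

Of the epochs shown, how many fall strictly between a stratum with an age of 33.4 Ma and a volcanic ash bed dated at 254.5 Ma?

2

The older date is 254.5 Ma and the younger is 33.4 Ma.
Epochs with start < 254.5 and end > 33.4 Ma: Paleocene (66–56), Eocene (56–33.9).
That is 2 complete epochs.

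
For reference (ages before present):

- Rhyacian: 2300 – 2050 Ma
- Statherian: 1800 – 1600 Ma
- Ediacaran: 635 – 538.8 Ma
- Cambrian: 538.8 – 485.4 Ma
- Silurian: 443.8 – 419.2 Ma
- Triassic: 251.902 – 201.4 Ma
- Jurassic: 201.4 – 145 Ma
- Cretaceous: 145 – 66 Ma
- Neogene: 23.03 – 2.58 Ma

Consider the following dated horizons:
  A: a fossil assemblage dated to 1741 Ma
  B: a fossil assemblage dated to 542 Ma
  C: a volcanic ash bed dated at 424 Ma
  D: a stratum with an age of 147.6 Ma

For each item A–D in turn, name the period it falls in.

Match each age against the start–end ranges in the excerpt: A = 1741 Ma → Statherian (1800–1600); B = 542 Ma → Ediacaran (635–538.8); C = 424 Ma → Silurian (443.8–419.2); D = 147.6 Ma → Jurassic (201.4–145).

A — Statherian; B — Ediacaran; C — Silurian; D — Jurassic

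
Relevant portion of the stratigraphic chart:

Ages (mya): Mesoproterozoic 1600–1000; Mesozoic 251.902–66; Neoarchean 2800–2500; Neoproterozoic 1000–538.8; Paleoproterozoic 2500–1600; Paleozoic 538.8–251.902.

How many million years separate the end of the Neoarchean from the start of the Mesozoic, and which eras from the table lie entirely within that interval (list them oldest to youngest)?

The Neoarchean closes at 2500 Ma and the Mesozoic opens at 251.902 Ma, so the interval is 2500 − 251.902 = 2248.098 Myr.
An era fits inside if it starts at or after 2500 Ma and ends at or before 251.902 Ma; oldest first that gives Paleoproterozoic, Mesoproterozoic, Neoproterozoic, Paleozoic.

2248.098 million years; Paleoproterozoic, Mesoproterozoic, Neoproterozoic, Paleozoic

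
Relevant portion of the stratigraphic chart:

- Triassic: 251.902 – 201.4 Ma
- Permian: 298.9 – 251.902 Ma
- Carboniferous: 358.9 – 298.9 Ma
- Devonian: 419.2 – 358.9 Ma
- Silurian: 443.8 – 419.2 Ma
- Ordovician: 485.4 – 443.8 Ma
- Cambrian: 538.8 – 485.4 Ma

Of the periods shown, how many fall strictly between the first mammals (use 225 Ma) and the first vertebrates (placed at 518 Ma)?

5

The older date is 518 Ma and the younger is 225 Ma.
Periods with start < 518 and end > 225 Ma: Ordovician (485.4–443.8), Silurian (443.8–419.2), Devonian (419.2–358.9), Carboniferous (358.9–298.9), Permian (298.9–251.902).
That is 5 complete periods.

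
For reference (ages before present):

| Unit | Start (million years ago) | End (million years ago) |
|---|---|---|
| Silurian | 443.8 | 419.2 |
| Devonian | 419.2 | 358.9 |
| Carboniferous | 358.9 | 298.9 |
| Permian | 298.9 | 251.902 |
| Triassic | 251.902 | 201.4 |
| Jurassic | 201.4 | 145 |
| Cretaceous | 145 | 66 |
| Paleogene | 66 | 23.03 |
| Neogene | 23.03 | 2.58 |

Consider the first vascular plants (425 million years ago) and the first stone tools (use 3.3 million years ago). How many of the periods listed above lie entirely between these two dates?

The older date is 425 Ma and the younger is 3.3 Ma.
Periods with start < 425 and end > 3.3 Ma: Devonian (419.2–358.9), Carboniferous (358.9–298.9), Permian (298.9–251.902), Triassic (251.902–201.4), Jurassic (201.4–145), Cretaceous (145–66), Paleogene (66–23.03).
That is 7 complete periods.

7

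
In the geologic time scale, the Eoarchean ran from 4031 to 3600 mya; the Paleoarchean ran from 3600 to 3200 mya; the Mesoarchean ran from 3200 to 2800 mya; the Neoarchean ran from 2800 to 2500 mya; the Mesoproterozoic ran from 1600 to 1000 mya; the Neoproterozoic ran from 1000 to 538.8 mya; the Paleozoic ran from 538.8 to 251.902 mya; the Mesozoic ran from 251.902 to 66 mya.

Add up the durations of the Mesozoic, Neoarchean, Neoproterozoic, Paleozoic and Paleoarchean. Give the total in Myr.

1634 million years

Duration is start − end for each: (251.902 − 66) + (2800 − 2500) + (1000 − 538.8) + (538.8 − 251.902) + (3600 − 3200).
That is 185.902 + 300 + 461.2 + 286.898 + 400, which totals 1634 million years.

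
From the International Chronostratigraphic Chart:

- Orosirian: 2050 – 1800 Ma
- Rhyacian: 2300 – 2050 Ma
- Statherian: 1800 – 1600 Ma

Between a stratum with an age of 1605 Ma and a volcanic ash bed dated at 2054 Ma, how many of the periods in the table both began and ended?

1

2054 Ma sits inside the Rhyacian (2300–2050) and 1605 Ma inside the Statherian (1800–1600); neither of those is wholly between the two dates.
The listed periods lying completely between them are Orosirian — 1 in all.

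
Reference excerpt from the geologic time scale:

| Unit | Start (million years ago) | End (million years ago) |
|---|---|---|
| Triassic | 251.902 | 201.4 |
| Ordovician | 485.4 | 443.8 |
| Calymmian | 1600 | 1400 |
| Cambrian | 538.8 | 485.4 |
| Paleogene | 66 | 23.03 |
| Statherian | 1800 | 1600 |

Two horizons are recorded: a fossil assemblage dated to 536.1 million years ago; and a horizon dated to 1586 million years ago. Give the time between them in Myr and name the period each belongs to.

Elapsed time: 1586 − 536.1 = 1049.9 Myr.
536.1 Ma lies within 538.8–485.4 Ma: Cambrian.
1586 Ma lies within 1600–1400 Ma: Calymmian.

1049.9 million years apart; the first in the Cambrian, the second in the Calymmian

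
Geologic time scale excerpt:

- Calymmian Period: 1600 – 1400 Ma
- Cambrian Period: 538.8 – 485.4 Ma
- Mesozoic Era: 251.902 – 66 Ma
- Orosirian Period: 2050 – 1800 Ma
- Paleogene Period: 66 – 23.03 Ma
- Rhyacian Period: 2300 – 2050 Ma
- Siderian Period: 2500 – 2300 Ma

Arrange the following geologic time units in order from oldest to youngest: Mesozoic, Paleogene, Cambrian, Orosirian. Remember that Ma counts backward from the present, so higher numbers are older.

Orosirian, Cambrian, Mesozoic, Paleogene

Read off each span (Ma): Mesozoic 251.902–66; Paleogene 66–23.03; Cambrian 538.8–485.4; Orosirian 2050–1800.
Larger Ma is older, so oldest→youngest is Orosirian, Cambrian, Mesozoic, Paleogene.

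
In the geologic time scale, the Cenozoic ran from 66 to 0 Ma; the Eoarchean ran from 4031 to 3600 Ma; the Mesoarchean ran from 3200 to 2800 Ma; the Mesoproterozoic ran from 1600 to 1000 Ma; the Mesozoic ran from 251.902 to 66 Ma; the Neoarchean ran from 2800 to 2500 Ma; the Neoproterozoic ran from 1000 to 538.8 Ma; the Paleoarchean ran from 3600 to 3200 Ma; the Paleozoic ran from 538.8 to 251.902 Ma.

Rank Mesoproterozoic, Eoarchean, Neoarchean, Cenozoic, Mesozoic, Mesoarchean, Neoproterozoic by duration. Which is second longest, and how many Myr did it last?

Start − end for each: Mesoproterozoic 1600 − 1000 = 600; Eoarchean 4031 − 3600 = 431; Neoarchean 2800 − 2500 = 300; Cenozoic 66 − 0 = 66; Mesozoic 251.902 − 66 = 185.902; Mesoarchean 3200 − 2800 = 400; Neoproterozoic 1000 − 538.8 = 461.2.
Ranking these from longest: Mesoproterozoic > Neoproterozoic > Eoarchean > Mesoarchean > Neoarchean > Mesozoic > Cenozoic.
Position 2 in that ranking is Neoproterozoic, which lasted 461.2 Myr.

Neoproterozoic, 461.2 million years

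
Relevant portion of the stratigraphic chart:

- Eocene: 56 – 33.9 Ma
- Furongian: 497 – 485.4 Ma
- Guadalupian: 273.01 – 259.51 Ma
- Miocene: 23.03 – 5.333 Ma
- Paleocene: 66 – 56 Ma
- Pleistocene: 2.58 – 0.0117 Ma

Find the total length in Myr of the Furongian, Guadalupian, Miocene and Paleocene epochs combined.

52.797 million years

Duration is start − end for each: (497 − 485.4) + (273.01 − 259.51) + (23.03 − 5.333) + (66 − 56).
That is 11.6 + 13.5 + 17.697 + 10, which totals 52.797 million years.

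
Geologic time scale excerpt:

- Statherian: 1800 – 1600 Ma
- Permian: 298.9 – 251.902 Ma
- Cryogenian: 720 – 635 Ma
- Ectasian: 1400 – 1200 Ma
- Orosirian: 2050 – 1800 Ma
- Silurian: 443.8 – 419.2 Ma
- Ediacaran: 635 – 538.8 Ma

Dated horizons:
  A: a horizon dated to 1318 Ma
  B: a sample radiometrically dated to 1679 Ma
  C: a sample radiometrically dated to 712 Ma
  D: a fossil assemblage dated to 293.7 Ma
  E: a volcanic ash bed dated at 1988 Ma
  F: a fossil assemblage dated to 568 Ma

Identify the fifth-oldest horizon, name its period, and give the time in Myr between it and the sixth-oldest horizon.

F, in the Ediacaran; 274.3 million years to D

Sorted oldest-first by Ma: E (1988), B (1679), A (1318), C (712), F (568), D (293.7).
The fifth oldest is F at 568 Ma, which lies in 635–538.8 Ma: the Ediacaran.
The sixth oldest is D at 293.7 Ma; separation = |568 − 293.7| = 274.3 Myr.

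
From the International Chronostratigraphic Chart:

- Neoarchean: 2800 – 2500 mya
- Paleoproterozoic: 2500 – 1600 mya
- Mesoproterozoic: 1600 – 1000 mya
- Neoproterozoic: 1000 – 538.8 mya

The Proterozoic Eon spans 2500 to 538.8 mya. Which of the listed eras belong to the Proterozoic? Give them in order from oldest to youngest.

Paleoproterozoic, Mesoproterozoic, Neoproterozoic

Eras with both bounds inside 2500–538.8 Ma: Paleoproterozoic (2500–1600), Mesoproterozoic (1600–1000), Neoproterozoic (1000–538.8).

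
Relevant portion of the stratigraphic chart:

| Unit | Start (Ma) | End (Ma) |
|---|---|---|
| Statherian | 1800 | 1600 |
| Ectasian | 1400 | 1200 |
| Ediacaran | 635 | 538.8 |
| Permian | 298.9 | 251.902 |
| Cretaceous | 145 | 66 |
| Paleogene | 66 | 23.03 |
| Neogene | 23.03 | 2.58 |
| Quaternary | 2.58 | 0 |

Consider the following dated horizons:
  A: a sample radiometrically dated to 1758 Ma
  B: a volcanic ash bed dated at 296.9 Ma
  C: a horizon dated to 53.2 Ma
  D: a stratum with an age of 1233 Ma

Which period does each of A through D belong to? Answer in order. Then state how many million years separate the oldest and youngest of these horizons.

A: 1758 Ma lies in 1800–1600 Ma, so Statherian.
B: 296.9 Ma lies in 298.9–251.902 Ma, so Permian.
C: 53.2 Ma lies in 66–23.03 Ma, so Paleogene.
D: 1233 Ma lies in 1400–1200 Ma, so Ectasian.
Oldest = 1758 Ma, youngest = 53.2 Ma → span 1704.8 Myr.

A — Statherian; B — Permian; C — Paleogene; D — Ectasian; span 1704.8 million years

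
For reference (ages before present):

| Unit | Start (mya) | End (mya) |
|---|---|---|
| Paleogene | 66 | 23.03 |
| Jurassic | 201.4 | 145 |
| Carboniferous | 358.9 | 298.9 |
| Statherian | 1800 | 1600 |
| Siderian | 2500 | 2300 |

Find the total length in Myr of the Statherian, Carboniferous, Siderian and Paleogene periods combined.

502.97 million years

Duration is start − end for each: (1800 − 1600) + (358.9 − 298.9) + (2500 − 2300) + (66 − 23.03).
That is 200 + 60 + 200 + 42.97, which totals 502.97 million years.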